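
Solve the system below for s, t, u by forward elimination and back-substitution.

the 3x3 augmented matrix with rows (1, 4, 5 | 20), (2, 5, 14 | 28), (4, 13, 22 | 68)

Forward elimination on [A|b]:
R2 <- R2 - (2)*R1:  [   0   -3    4  -12 ]
R3 <- R3 - (4)*R1:  [   0   -3    2  -12 ]
R3 <- R3 - (1)*R2:  [  0   0  -2   0 ]
Row echelon form:
[ 1   4   5  |   20 ]
[ 0  -3   4  |  -12 ]
[ 0   0  -2  |    0 ]
Back-substitution:
u = (0) / -2 = 0
t = (-12 - (4)*(0)) / -3 = 4
s = (20 - (4)*(4) - (5)*(0)) / 1 = 4

(4, 4, 0)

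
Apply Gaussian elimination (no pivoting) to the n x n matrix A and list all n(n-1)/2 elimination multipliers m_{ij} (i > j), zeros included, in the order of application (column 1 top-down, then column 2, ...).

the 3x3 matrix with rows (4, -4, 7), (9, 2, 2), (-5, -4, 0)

multipliers: 9/4, -5/4, -9/11

Forward elimination:
R2 <- R2 - (9/4)*R1:  [     0     11  -55/4 ]
R3 <- R3 - (-5/4)*R1:  [    0    -9  35/4 ]
R3 <- R3 - (-9/11)*R2:  [    0     0  -5/2 ]
Multipliers (in order of application): m_{21} = 9/4, m_{31} = -5/4, m_{32} = -9/11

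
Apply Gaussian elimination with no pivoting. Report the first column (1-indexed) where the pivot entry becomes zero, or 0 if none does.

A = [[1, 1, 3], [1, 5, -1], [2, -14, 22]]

first zero-pivot column = 3

Naive forward elimination:
R2 <- R2 - (1)*R1:  [  0   4  -4 ]
R3 <- R3 - (2)*R1:  [   0  -16   16 ]
R3 <- R3 - (-4)*R2:  [ 0  0  0 ]
Matrix at this point:
[ 1  1   3 ]
[ 0  4  -4 ]
[ 0  0   0 ]
Pivot entry (3,3) in the last row is zero and there are no rows below to swap with -> zero pivot in column 3 (A is singular).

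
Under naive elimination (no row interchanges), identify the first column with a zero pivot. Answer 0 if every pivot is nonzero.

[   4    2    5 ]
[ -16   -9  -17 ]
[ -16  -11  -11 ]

Naive forward elimination:
R2 <- R2 - (-4)*R1:  [  0  -1   3 ]
R3 <- R3 - (-4)*R1:  [  0  -3   9 ]
R3 <- R3 - (3)*R2:  [ 0  0  0 ]
Matrix at this point:
[ 4   2  5 ]
[ 0  -1  3 ]
[ 0   0  0 ]
Pivot entry (3,3) in the last row is zero and there are no rows below to swap with -> zero pivot in column 3 (A is singular).

first zero-pivot column = 3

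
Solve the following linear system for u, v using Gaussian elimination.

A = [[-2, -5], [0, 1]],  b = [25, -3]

Forward elimination on [A|b]:
Row echelon form:
[ -2  -5  |  25 ]
[  0   1  |  -3 ]
Back-substitution:
v = (-3) / 1 = -3
u = (25 - (-5)*(-3)) / -2 = -5

(-5, -3)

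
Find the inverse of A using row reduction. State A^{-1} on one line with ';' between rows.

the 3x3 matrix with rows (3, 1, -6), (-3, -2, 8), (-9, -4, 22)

inverse = [2 -1/3 2/3; 1 -2 1; 1 -1/2 1/2]

Gauss-Jordan on [A | I]:
R1 <- (1/3)*R1:  [   1  1/3   -2  |  1/3    0    0 ]
R2 <- R2 - (-3)*R1:  [  0  -1   2  |   1   1   0 ]
R3 <- R3 - (-9)*R1:  [  0  -1   4  |   3   0   1 ]
R2 <- (1/-1)*R2:  [  0   1  -2  |  -1  -1   0 ]
R1 <- R1 - (1/3)*R2:  [    1     0  -4/3  |   2/3   1/3     0 ]
R3 <- R3 - (-1)*R2:  [  0   0   2  |   2  -1   1 ]
R3 <- (1/2)*R3:  [    0     0     1  |     1  -1/2   1/2 ]
R1 <- R1 - (-4/3)*R3:  [    1     0     0  |     2  -1/3   2/3 ]
R2 <- R2 - (-2)*R3:  [  0   1   0  |   1  -2   1 ]
Right block of [I | A^{-1}] is the inverse:
[ 2  -1/3  2/3 ]
[ 1    -2    1 ]
[ 1  -1/2  1/2 ]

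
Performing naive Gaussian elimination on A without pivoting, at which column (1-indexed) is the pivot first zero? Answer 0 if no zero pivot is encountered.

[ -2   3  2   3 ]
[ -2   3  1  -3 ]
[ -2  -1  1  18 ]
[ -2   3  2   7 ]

Naive forward elimination:
R2 <- R2 - (1)*R1:  [  0   0  -1  -6 ]
R3 <- R3 - (1)*R1:  [  0  -4  -1  15 ]
R4 <- R4 - (1)*R1:  [ 0  0  0  4 ]
Matrix at this point:
[ -2   3   2   3 ]
[  0   0  -1  -6 ]
[  0  -4  -1  15 ]
[  0   0   0   4 ]
Pivot entry (2,2) is zero but row 3 has -4 in column 2 -> naive elimination stops; a row interchange (e.g. R2 <-> R3) would be required here.

first zero-pivot column = 2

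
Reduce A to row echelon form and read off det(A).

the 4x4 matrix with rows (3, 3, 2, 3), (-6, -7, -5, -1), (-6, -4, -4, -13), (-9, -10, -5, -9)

Forward elimination:
R2 <- R2 - (-2)*R1:  [  0  -1  -1   5 ]
R3 <- R3 - (-2)*R1:  [  0   2   0  -7 ]
R4 <- R4 - (-3)*R1:  [  0  -1   1   0 ]
R3 <- R3 - (-2)*R2:  [  0   0  -2   3 ]
R4 <- R4 - (1)*R2:  [  0   0   2  -5 ]
R4 <- R4 - (-1)*R3:  [  0   0   0  -2 ]
Upper-triangular form:
[ 3   3   2   3 ]
[ 0  -1  -1   5 ]
[ 0   0  -2   3 ]
[ 0   0   0  -2 ]
det(A) = (-1)^0 * (3) * (-1) * (-2) * (-2) = -12  (0 row swaps -> sign +1)

det(A) = -12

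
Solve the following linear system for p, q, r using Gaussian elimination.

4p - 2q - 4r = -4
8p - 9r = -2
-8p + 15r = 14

Forward elimination on [A|b]:
R2 <- R2 - (2)*R1:  [  0   4  -1   6 ]
R3 <- R3 - (-2)*R1:  [  0  -4   7   6 ]
R3 <- R3 - (-1)*R2:  [  0   0   6  12 ]
Row echelon form:
[ 4  -2  -4  |  -4 ]
[ 0   4  -1  |   6 ]
[ 0   0   6  |  12 ]
Back-substitution:
r = (12) / 6 = 2
q = (6 - (-1)*(2)) / 4 = 2
p = (-4 - (-2)*(2) - (-4)*(2)) / 4 = 2

(2, 2, 2)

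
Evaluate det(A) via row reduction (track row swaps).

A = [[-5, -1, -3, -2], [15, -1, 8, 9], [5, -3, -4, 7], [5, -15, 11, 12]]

det(A) = -240

Forward elimination:
R2 <- R2 - (-3)*R1:  [  0  -4  -1   3 ]
R3 <- R3 - (-1)*R1:  [  0  -4  -7   5 ]
R4 <- R4 - (-1)*R1:  [   0  -16    8   10 ]
R3 <- R3 - (1)*R2:  [  0   0  -6   2 ]
R4 <- R4 - (4)*R2:  [  0   0  12  -2 ]
R4 <- R4 - (-2)*R3:  [ 0  0  0  2 ]
Upper-triangular form:
[ -5  -1  -3  -2 ]
[  0  -4  -1   3 ]
[  0   0  -6   2 ]
[  0   0   0   2 ]
det(A) = (-1)^0 * (-5) * (-4) * (-6) * (2) = -240  (0 row swaps -> sign +1)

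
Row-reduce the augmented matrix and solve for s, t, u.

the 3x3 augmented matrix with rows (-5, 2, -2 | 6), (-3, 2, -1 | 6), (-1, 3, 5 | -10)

Forward elimination on [A|b]:
R2 <- R2 - (3/5)*R1:  [    0   4/5   1/5  12/5 ]
R3 <- R3 - (1/5)*R1:  [     0   13/5   27/5  -56/5 ]
R3 <- R3 - (13/4)*R2:  [    0     0  19/4   -19 ]
Row echelon form:
[ -5    2    -2  |     6 ]
[  0  4/5   1/5  |  12/5 ]
[  0    0  19/4  |   -19 ]
Back-substitution:
u = (-19) / (19/4) = -4
t = (12/5 - (1/5)*(-4)) / (4/5) = 4
s = (6 - (2)*(4) - (-2)*(-4)) / -5 = 2

(2, 4, -4)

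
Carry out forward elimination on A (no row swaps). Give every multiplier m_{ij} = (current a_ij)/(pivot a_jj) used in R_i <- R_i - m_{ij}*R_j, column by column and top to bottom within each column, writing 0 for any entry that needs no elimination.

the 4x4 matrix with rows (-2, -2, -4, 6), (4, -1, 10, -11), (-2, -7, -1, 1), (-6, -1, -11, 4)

multipliers: -2, 1, 3, 1, -1, 3

Forward elimination:
R2 <- R2 - (-2)*R1:  [  0  -5   2   1 ]
R3 <- R3 - (1)*R1:  [  0  -5   3  -5 ]
R4 <- R4 - (3)*R1:  [   0    5    1  -14 ]
R3 <- R3 - (1)*R2:  [  0   0   1  -6 ]
R4 <- R4 - (-1)*R2:  [   0    0    3  -13 ]
R4 <- R4 - (3)*R3:  [ 0  0  0  5 ]
Multipliers (in order of application): m_{21} = -2, m_{31} = 1, m_{41} = 3, m_{32} = 1, m_{42} = -1, m_{43} = 3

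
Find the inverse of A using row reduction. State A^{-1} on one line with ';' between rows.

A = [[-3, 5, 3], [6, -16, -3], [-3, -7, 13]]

Gauss-Jordan on [A | I]:
R1 <- (1/-3)*R1:  [    1  -5/3    -1  |  -1/3     0     0 ]
R2 <- R2 - (6)*R1:  [  0  -6   3  |   2   1   0 ]
R3 <- R3 - (-3)*R1:  [   0  -12   10  |   -1    0    1 ]
R2 <- (1/-6)*R2:  [    0     1  -1/2  |  -1/3  -1/6     0 ]
R1 <- R1 - (-5/3)*R2:  [     1      0  -11/6  |   -8/9  -5/18      0 ]
R3 <- R3 - (-12)*R2:  [  0   0   4  |  -5  -2   1 ]
R3 <- (1/4)*R3:  [    0     0     1  |  -5/4  -1/2   1/4 ]
R1 <- R1 - (-11/6)*R3:  [       1        0        0  |  -229/72   -43/36    11/24 ]
R2 <- R2 - (-1/2)*R3:  [      0       1       0  |  -23/24   -5/12     1/8 ]
Right block of [I | A^{-1}] is the inverse:
[ -229/72  -43/36  11/24 ]
[  -23/24   -5/12    1/8 ]
[    -5/4    -1/2    1/4 ]

inverse = [-229/72 -43/36 11/24; -23/24 -5/12 1/8; -5/4 -1/2 1/4]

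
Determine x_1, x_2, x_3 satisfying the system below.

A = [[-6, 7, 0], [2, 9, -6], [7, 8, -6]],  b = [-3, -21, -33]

(-3, -3, -2)

Forward elimination on [A|b]:
R2 <- R2 - (-1/3)*R1:  [    0  34/3    -6   -22 ]
R3 <- R3 - (-7/6)*R1:  [     0   97/6     -6  -73/2 ]
R3 <- R3 - (97/68)*R2:  [      0       0   87/34  -87/17 ]
Row echelon form:
[ -6     7      0  |      -3 ]
[  0  34/3     -6  |     -22 ]
[  0     0  87/34  |  -87/17 ]
Back-substitution:
x_3 = (-87/17) / (87/34) = -2
x_2 = (-22 - (-6)*(-2)) / (34/3) = -3
x_1 = (-3 - (7)*(-3)) / -6 = -3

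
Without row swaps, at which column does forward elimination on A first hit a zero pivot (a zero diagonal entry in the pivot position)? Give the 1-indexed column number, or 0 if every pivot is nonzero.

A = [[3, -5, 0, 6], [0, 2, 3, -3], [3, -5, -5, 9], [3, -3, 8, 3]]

Naive forward elimination:
R3 <- R3 - (1)*R1:  [  0   0  -5   3 ]
R4 <- R4 - (1)*R1:  [  0   2   8  -3 ]
R4 <- R4 - (1)*R2:  [ 0  0  5  0 ]
R4 <- R4 - (-1)*R3:  [ 0  0  0  3 ]
All pivots nonzero; naive elimination completes without hitting a zero pivot.

first zero-pivot column = 0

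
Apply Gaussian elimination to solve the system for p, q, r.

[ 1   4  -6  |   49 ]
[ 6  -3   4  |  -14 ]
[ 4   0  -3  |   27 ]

Forward elimination on [A|b]:
R2 <- R2 - (6)*R1:  [    0   -27    40  -308 ]
R3 <- R3 - (4)*R1:  [    0   -16    21  -169 ]
R3 <- R3 - (16/27)*R2:  [      0       0  -73/27  365/27 ]
Row echelon form:
[ 1    4      -6  |      49 ]
[ 0  -27      40  |    -308 ]
[ 0    0  -73/27  |  365/27 ]
Back-substitution:
r = (365/27) / (-73/27) = -5
q = (-308 - (40)*(-5)) / -27 = 4
p = (49 - (4)*(4) - (-6)*(-5)) / 1 = 3

(3, 4, -5)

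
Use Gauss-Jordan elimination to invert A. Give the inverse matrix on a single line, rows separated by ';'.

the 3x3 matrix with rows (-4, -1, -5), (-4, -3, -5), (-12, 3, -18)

Gauss-Jordan on [A | I]:
R1 <- (1/-4)*R1:  [    1   1/4   5/4  |  -1/4     0     0 ]
R2 <- R2 - (-4)*R1:  [  0  -2   0  |  -1   1   0 ]
R3 <- R3 - (-12)*R1:  [  0   6  -3  |  -3   0   1 ]
R2 <- (1/-2)*R2:  [    0     1     0  |   1/2  -1/2     0 ]
R1 <- R1 - (1/4)*R2:  [    1     0   5/4  |  -3/8   1/8     0 ]
R3 <- R3 - (6)*R2:  [  0   0  -3  |  -6   3   1 ]
R3 <- (1/-3)*R3:  [    0     0     1  |     2    -1  -1/3 ]
R1 <- R1 - (5/4)*R3:  [     1      0      0  |  -23/8   11/8   5/12 ]
Right block of [I | A^{-1}] is the inverse:
[ -23/8  11/8  5/12 ]
[   1/2  -1/2     0 ]
[     2    -1  -1/3 ]

inverse = [-23/8 11/8 5/12; 1/2 -1/2 0; 2 -1 -1/3]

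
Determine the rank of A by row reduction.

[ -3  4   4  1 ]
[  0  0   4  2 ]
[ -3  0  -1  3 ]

rank(A) = 3

Row reduction:
R3 <- R3 - (1)*R1:  [  0  -4  -5   2 ]
R2 <-> R3   (pivot in column 2 was zero)
[ -3   4   4  1 ]
[  0  -4  -5  2 ]
[  0   0   4  2 ]
Row echelon form:
[ -3   4   4  1 ]
[  0  -4  -5  2 ]
[  0   0   4  2 ]
Nonzero rows / pivot columns: 3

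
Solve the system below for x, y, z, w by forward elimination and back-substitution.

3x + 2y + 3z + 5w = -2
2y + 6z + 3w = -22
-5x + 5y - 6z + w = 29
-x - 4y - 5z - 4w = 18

Forward elimination on [A|b]:
R3 <- R3 - (-5/3)*R1:  [    0  25/3    -1  28/3  77/3 ]
R4 <- R4 - (-1/3)*R1:  [     0  -10/3     -4   -7/3   52/3 ]
R3 <- R3 - (25/6)*R2:  [     0      0    -26  -19/6  352/3 ]
R4 <- R4 - (-5/3)*R2:  [     0      0      6    8/3  -58/3 ]
R4 <- R4 - (-3/13)*R3:  [      0       0       0  151/78  302/39 ]
Row echelon form:
[ 3  2    3       5  |      -2 ]
[ 0  2    6       3  |     -22 ]
[ 0  0  -26   -19/6  |   352/3 ]
[ 0  0    0  151/78  |  302/39 ]
Back-substitution:
w = (302/39) / (151/78) = 4
z = (352/3 - (-19/6)*(4)) / -26 = -5
y = (-22 - (6)*(-5) - (3)*(4)) / 2 = -2
x = (-2 - (2)*(-2) - (3)*(-5) - (5)*(4)) / 3 = -1

(-1, -2, -5, 4)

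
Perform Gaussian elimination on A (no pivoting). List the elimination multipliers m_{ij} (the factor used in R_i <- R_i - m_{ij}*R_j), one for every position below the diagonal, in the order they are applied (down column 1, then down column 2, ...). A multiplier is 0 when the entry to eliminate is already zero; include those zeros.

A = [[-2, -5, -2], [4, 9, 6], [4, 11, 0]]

Forward elimination:
R2 <- R2 - (-2)*R1:  [  0  -1   2 ]
R3 <- R3 - (-2)*R1:  [  0   1  -4 ]
R3 <- R3 - (-1)*R2:  [  0   0  -2 ]
Multipliers (in order of application): m_{21} = -2, m_{31} = -2, m_{32} = -1

multipliers: -2, -2, -1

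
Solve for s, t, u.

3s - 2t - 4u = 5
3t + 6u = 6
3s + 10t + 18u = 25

Forward elimination on [A|b]:
R3 <- R3 - (1)*R1:  [  0  12  22  20 ]
R3 <- R3 - (4)*R2:  [  0   0  -2  -4 ]
Row echelon form:
[ 3  -2  -4  |   5 ]
[ 0   3   6  |   6 ]
[ 0   0  -2  |  -4 ]
Back-substitution:
u = (-4) / -2 = 2
t = (6 - (6)*(2)) / 3 = -2
s = (5 - (-2)*(-2) - (-4)*(2)) / 3 = 3

(3, -2, 2)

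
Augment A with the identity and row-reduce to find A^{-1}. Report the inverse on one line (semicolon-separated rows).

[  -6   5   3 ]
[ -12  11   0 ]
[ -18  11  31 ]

Gauss-Jordan on [A | I]:
R1 <- (1/-6)*R1:  [    1  -5/6  -1/2  |  -1/6     0     0 ]
R2 <- R2 - (-12)*R1:  [  0   1  -6  |  -2   1   0 ]
R3 <- R3 - (-18)*R1:  [  0  -4  22  |  -3   0   1 ]
R1 <- R1 - (-5/6)*R2:  [     1      0  -11/2  |  -11/6    5/6      0 ]
R3 <- R3 - (-4)*R2:  [   0    0   -2  |  -11    4    1 ]
R3 <- (1/-2)*R3:  [    0     0     1  |  11/2    -2  -1/2 ]
R1 <- R1 - (-11/2)*R3:  [      1       0       0  |  341/12   -61/6   -11/4 ]
R2 <- R2 - (-6)*R3:  [   0    1    0  |   31  -11   -3 ]
Right block of [I | A^{-1}] is the inverse:
[ 341/12  -61/6  -11/4 ]
[     31    -11     -3 ]
[   11/2     -2   -1/2 ]

inverse = [341/12 -61/6 -11/4; 31 -11 -3; 11/2 -2 -1/2]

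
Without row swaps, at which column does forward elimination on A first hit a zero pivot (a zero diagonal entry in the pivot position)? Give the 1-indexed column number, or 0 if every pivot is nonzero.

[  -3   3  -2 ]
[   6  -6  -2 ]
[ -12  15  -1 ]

first zero-pivot column = 2

Naive forward elimination:
R2 <- R2 - (-2)*R1:  [  0   0  -6 ]
R3 <- R3 - (4)*R1:  [ 0  3  7 ]
Matrix at this point:
[ -3  3  -2 ]
[  0  0  -6 ]
[  0  3   7 ]
Pivot entry (2,2) is zero but row 3 has 3 in column 2 -> naive elimination stops; a row interchange (e.g. R2 <-> R3) would be required here.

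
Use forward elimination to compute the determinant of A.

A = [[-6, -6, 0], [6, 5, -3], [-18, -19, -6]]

Forward elimination:
R2 <- R2 - (-1)*R1:  [  0  -1  -3 ]
R3 <- R3 - (3)*R1:  [  0  -1  -6 ]
R3 <- R3 - (1)*R2:  [  0   0  -3 ]
Upper-triangular form:
[ -6  -6   0 ]
[  0  -1  -3 ]
[  0   0  -3 ]
det(A) = (-1)^0 * (-6) * (-1) * (-3) = -18  (0 row swaps -> sign +1)

det(A) = -18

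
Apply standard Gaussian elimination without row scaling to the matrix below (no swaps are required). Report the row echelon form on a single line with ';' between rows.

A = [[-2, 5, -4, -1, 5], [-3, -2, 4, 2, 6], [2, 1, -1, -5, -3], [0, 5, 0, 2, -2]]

REF = [-2 5 -4 -1 5; 0 -19/2 10 7/2 -3/2; 0 0 25/19 -72/19 20/19; 0 0 0 19 -7]

Forward elimination:
R2 <- R2 - (3/2)*R1:  [     0  -19/2     10    7/2   -3/2 ]
R3 <- R3 - (-1)*R1:  [  0   6  -5  -6   2 ]
R3 <- R3 - (-12/19)*R2:  [      0       0   25/19  -72/19   20/19 ]
R4 <- R4 - (-10/19)*R2:  [      0       0  100/19   73/19  -53/19 ]
R4 <- R4 - (4)*R3:  [  0   0   0  19  -7 ]
Row echelon form:
[ -2      5     -4      -1      5 ]
[  0  -19/2     10     7/2   -3/2 ]
[  0      0  25/19  -72/19  20/19 ]
[  0      0      0      19     -7 ]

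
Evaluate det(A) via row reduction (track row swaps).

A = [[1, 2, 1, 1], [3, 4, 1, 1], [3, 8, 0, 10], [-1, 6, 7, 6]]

det(A) = -10

Forward elimination:
R2 <- R2 - (3)*R1:  [  0  -2  -2  -2 ]
R3 <- R3 - (3)*R1:  [  0   2  -3   7 ]
R4 <- R4 - (-1)*R1:  [ 0  8  8  7 ]
R3 <- R3 - (-1)*R2:  [  0   0  -5   5 ]
R4 <- R4 - (-4)*R2:  [  0   0   0  -1 ]
Upper-triangular form:
[ 1   2   1   1 ]
[ 0  -2  -2  -2 ]
[ 0   0  -5   5 ]
[ 0   0   0  -1 ]
det(A) = (-1)^0 * (1) * (-2) * (-5) * (-1) = -10  (0 row swaps -> sign +1)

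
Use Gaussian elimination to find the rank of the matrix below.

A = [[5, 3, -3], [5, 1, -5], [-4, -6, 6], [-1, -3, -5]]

Row reduction:
R2 <- R2 - (1)*R1:  [  0  -2  -2 ]
R3 <- R3 - (-4/5)*R1:  [     0  -18/5   18/5 ]
R4 <- R4 - (-1/5)*R1:  [     0  -12/5  -28/5 ]
R3 <- R3 - (9/5)*R2:  [    0     0  36/5 ]
R4 <- R4 - (6/5)*R2:  [     0      0  -16/5 ]
R4 <- R4 - (-4/9)*R3:  [ 0  0  0 ]
Row echelon form:
[ 5   3    -3 ]
[ 0  -2    -2 ]
[ 0   0  36/5 ]
[ 0   0     0 ]
Nonzero rows / pivot columns: 3

rank(A) = 3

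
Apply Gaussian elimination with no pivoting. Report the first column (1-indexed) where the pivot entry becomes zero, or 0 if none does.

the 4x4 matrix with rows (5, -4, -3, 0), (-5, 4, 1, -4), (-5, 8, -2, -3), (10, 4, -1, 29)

Naive forward elimination:
R2 <- R2 - (-1)*R1:  [  0   0  -2  -4 ]
R3 <- R3 - (-1)*R1:  [  0   4  -5  -3 ]
R4 <- R4 - (2)*R1:  [  0  12   5  29 ]
Matrix at this point:
[ 5  -4  -3   0 ]
[ 0   0  -2  -4 ]
[ 0   4  -5  -3 ]
[ 0  12   5  29 ]
Pivot entry (2,2) is zero but row 3 has 4 in column 2 -> naive elimination stops; a row interchange (e.g. R2 <-> R3) would be required here.

first zero-pivot column = 2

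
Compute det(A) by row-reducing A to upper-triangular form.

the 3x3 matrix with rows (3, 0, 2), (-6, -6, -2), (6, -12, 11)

det(A) = -54

Forward elimination:
R2 <- R2 - (-2)*R1:  [  0  -6   2 ]
R3 <- R3 - (2)*R1:  [   0  -12    7 ]
R3 <- R3 - (2)*R2:  [ 0  0  3 ]
Upper-triangular form:
[ 3   0  2 ]
[ 0  -6  2 ]
[ 0   0  3 ]
det(A) = (-1)^0 * (3) * (-6) * (3) = -54  (0 row swaps -> sign +1)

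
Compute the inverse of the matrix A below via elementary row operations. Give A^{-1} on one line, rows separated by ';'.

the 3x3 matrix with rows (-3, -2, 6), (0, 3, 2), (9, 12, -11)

Gauss-Jordan on [A | I]:
R1 <- (1/-3)*R1:  [    1   2/3    -2  |  -1/3     0     0 ]
R3 <- R3 - (9)*R1:  [ 0  6  7  |  3  0  1 ]
R2 <- (1/3)*R2:  [   0    1  2/3  |    0  1/3    0 ]
R1 <- R1 - (2/3)*R2:  [     1      0  -22/9  |   -1/3   -2/9      0 ]
R3 <- R3 - (6)*R2:  [  0   0   3  |   3  -2   1 ]
R3 <- (1/3)*R3:  [    0     0     1  |     1  -2/3   1/3 ]
R1 <- R1 - (-22/9)*R3:  [      1       0       0  |    19/9  -50/27   22/27 ]
R2 <- R2 - (2/3)*R3:  [    0     1     0  |  -2/3   7/9  -2/9 ]
Right block of [I | A^{-1}] is the inverse:
[ 19/9  -50/27  22/27 ]
[ -2/3     7/9   -2/9 ]
[    1    -2/3    1/3 ]

inverse = [19/9 -50/27 22/27; -2/3 7/9 -2/9; 1 -2/3 1/3]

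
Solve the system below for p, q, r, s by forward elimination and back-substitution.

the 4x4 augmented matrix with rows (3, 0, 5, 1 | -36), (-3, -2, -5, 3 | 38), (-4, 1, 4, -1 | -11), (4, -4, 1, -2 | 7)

(-3, -5, -5, -2)

Forward elimination on [A|b]:
R2 <- R2 - (-1)*R1:  [  0  -2   0   4   2 ]
R3 <- R3 - (-4/3)*R1:  [    0     1  32/3   1/3   -59 ]
R4 <- R4 - (4/3)*R1:  [     0     -4  -17/3  -10/3     55 ]
R3 <- R3 - (-1/2)*R2:  [    0     0  32/3   7/3   -58 ]
R4 <- R4 - (2)*R2:  [     0      0  -17/3  -34/3     51 ]
R4 <- R4 - (-17/32)*R3:  [       0        0        0  -323/32   323/16 ]
Row echelon form:
[ 3   0     5        1  |     -36 ]
[ 0  -2     0        4  |       2 ]
[ 0   0  32/3      7/3  |     -58 ]
[ 0   0     0  -323/32  |  323/16 ]
Back-substitution:
s = (323/16) / (-323/32) = -2
r = (-58 - (7/3)*(-2)) / (32/3) = -5
q = (2 - (4)*(-2)) / -2 = -5
p = (-36 - (5)*(-5) - (1)*(-2)) / 3 = -3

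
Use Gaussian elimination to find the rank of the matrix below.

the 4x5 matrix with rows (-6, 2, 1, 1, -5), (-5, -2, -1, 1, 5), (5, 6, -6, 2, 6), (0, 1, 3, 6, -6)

Row reduction:
R2 <- R2 - (5/6)*R1:  [     0  -11/3  -11/6    1/6   55/6 ]
R3 <- R3 - (-5/6)*R1:  [     0   23/3  -31/6   17/6   11/6 ]
R3 <- R3 - (-23/11)*R2:  [     0      0     -9  35/11     21 ]
R4 <- R4 - (-3/11)*R2:  [      0       0     5/2  133/22    -7/2 ]
R4 <- R4 - (-5/18)*R3:  [      0       0       0  686/99     7/3 ]
Row echelon form:
[ -6      2      1       1    -5 ]
[  0  -11/3  -11/6     1/6  55/6 ]
[  0      0     -9   35/11    21 ]
[  0      0      0  686/99   7/3 ]
Nonzero rows / pivot columns: 4

rank(A) = 4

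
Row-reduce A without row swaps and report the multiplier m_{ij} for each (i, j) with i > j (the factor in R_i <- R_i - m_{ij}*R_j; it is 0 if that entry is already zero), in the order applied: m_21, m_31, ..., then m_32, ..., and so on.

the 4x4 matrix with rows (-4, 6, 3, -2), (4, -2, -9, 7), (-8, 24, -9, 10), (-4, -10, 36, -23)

Forward elimination:
R2 <- R2 - (-1)*R1:  [  0   4  -6   5 ]
R3 <- R3 - (2)*R1:  [   0   12  -15   14 ]
R4 <- R4 - (1)*R1:  [   0  -16   33  -21 ]
R3 <- R3 - (3)*R2:  [  0   0   3  -1 ]
R4 <- R4 - (-4)*R2:  [  0   0   9  -1 ]
R4 <- R4 - (3)*R3:  [ 0  0  0  2 ]
Multipliers (in order of application): m_{21} = -1, m_{31} = 2, m_{41} = 1, m_{32} = 3, m_{42} = -4, m_{43} = 3

multipliers: -1, 2, 1, 3, -4, 3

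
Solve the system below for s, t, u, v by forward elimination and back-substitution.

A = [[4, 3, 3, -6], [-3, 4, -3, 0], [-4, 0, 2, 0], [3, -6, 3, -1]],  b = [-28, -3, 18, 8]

(-4, -3, 1, 1)

Forward elimination on [A|b]:
R2 <- R2 - (-3/4)*R1:  [    0  25/4  -3/4  -9/2   -24 ]
R3 <- R3 - (-1)*R1:  [   0    3    5   -6  -10 ]
R4 <- R4 - (3/4)*R1:  [     0  -33/4    3/4    7/2     29 ]
R3 <- R3 - (12/25)*R2:  [      0       0  134/25  -96/25   38/25 ]
R4 <- R4 - (-33/25)*R2:  [      0       0   -6/25  -61/25  -67/25 ]
R4 <- R4 - (-3/67)*R3:  [       0        0        0  -175/67  -175/67 ]
Row echelon form:
[ 4     3       3       -6  |      -28 ]
[ 0  25/4    -3/4     -9/2  |      -24 ]
[ 0     0  134/25   -96/25  |    38/25 ]
[ 0     0       0  -175/67  |  -175/67 ]
Back-substitution:
v = (-175/67) / (-175/67) = 1
u = (38/25 - (-96/25)*(1)) / (134/25) = 1
t = (-24 - (-3/4)*(1) - (-9/2)*(1)) / (25/4) = -3
s = (-28 - (3)*(-3) - (3)*(1) - (-6)*(1)) / 4 = -4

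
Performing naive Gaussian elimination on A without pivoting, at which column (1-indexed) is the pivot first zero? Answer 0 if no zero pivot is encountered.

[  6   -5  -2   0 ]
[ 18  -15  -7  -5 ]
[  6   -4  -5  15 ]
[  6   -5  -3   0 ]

Naive forward elimination:
R2 <- R2 - (3)*R1:  [  0   0  -1  -5 ]
R3 <- R3 - (1)*R1:  [  0   1  -3  15 ]
R4 <- R4 - (1)*R1:  [  0   0  -1   0 ]
Matrix at this point:
[ 6  -5  -2   0 ]
[ 0   0  -1  -5 ]
[ 0   1  -3  15 ]
[ 0   0  -1   0 ]
Pivot entry (2,2) is zero but row 3 has 1 in column 2 -> naive elimination stops; a row interchange (e.g. R2 <-> R3) would be required here.

first zero-pivot column = 2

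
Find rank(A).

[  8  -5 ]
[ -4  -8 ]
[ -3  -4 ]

Row reduction:
R2 <- R2 - (-1/2)*R1:  [     0  -21/2 ]
R3 <- R3 - (-3/8)*R1:  [     0  -47/8 ]
R3 <- R3 - (47/84)*R2:  [ 0  0 ]
Row echelon form:
[ 8     -5 ]
[ 0  -21/2 ]
[ 0      0 ]
Nonzero rows / pivot columns: 2

rank(A) = 2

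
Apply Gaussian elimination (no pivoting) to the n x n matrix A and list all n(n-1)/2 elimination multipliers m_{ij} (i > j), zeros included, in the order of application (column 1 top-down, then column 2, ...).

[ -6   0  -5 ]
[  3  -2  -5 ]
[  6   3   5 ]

multipliers: -1/2, -1, -3/2

Forward elimination:
R2 <- R2 - (-1/2)*R1:  [     0     -2  -15/2 ]
R3 <- R3 - (-1)*R1:  [ 0  3  0 ]
R3 <- R3 - (-3/2)*R2:  [     0      0  -45/4 ]
Multipliers (in order of application): m_{21} = -1/2, m_{31} = -1, m_{32} = -3/2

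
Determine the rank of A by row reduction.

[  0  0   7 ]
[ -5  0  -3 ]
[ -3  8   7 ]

rank(A) = 3

Row reduction:
R1 <-> R2   (pivot in column 1 was zero)
[ -5  0  -3 ]
[  0  0   7 ]
[ -3  8   7 ]
R3 <- R3 - (3/5)*R1:  [    0     8  44/5 ]
R2 <-> R3   (pivot in column 2 was zero)
[ -5  0    -3 ]
[  0  8  44/5 ]
[  0  0     7 ]
Row echelon form:
[ -5  0    -3 ]
[  0  8  44/5 ]
[  0  0     7 ]
Nonzero rows / pivot columns: 3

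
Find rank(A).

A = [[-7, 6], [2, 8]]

rank(A) = 2

Row reduction:
R2 <- R2 - (-2/7)*R1:  [    0  68/7 ]
Row echelon form:
[ -7     6 ]
[  0  68/7 ]
Nonzero rows / pivot columns: 2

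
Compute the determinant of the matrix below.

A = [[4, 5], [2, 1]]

det(A) = -6

Forward elimination:
R2 <- R2 - (1/2)*R1:  [    0  -3/2 ]
Upper-triangular form:
[ 4     5 ]
[ 0  -3/2 ]
det(A) = (-1)^0 * (4) * (-3/2) = -6  (0 row swaps -> sign +1)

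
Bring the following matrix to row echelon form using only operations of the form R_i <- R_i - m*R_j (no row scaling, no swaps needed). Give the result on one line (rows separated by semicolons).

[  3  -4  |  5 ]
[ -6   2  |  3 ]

REF = [3 -4 5; 0 -6 13]

Forward elimination:
R2 <- R2 - (-2)*R1:  [  0  -6  13 ]
Row echelon form:
[ 3  -4  |   5 ]
[ 0  -6  |  13 ]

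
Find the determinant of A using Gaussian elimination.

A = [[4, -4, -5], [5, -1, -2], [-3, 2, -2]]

det(A) = -75

Forward elimination:
R2 <- R2 - (5/4)*R1:  [    0     4  17/4 ]
R3 <- R3 - (-3/4)*R1:  [     0     -1  -23/4 ]
R3 <- R3 - (-1/4)*R2:  [      0       0  -75/16 ]
Upper-triangular form:
[ 4  -4      -5 ]
[ 0   4    17/4 ]
[ 0   0  -75/16 ]
det(A) = (-1)^0 * (4) * (4) * (-75/16) = -75  (0 row swaps -> sign +1)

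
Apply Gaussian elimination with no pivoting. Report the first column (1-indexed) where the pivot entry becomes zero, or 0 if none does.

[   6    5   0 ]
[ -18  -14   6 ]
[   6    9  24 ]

Naive forward elimination:
R2 <- R2 - (-3)*R1:  [ 0  1  6 ]
R3 <- R3 - (1)*R1:  [  0   4  24 ]
R3 <- R3 - (4)*R2:  [ 0  0  0 ]
Matrix at this point:
[ 6  5  0 ]
[ 0  1  6 ]
[ 0  0  0 ]
Pivot entry (3,3) in the last row is zero and there are no rows below to swap with -> zero pivot in column 3 (A is singular).

first zero-pivot column = 3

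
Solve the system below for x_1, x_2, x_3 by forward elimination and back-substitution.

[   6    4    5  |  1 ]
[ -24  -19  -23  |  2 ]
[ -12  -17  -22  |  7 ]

(1, -5, 3)

Forward elimination on [A|b]:
R2 <- R2 - (-4)*R1:  [  0  -3  -3   6 ]
R3 <- R3 - (-2)*R1:  [   0   -9  -12    9 ]
R3 <- R3 - (3)*R2:  [  0   0  -3  -9 ]
Row echelon form:
[ 6   4   5  |   1 ]
[ 0  -3  -3  |   6 ]
[ 0   0  -3  |  -9 ]
Back-substitution:
x_3 = (-9) / -3 = 3
x_2 = (6 - (-3)*(3)) / -3 = -5
x_1 = (1 - (4)*(-5) - (5)*(3)) / 6 = 1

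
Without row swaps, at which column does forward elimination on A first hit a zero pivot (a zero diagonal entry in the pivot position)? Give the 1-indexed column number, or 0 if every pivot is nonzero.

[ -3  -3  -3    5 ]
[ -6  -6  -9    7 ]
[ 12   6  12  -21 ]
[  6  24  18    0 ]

Naive forward elimination:
R2 <- R2 - (2)*R1:  [  0   0  -3  -3 ]
R3 <- R3 - (-4)*R1:  [  0  -6   0  -1 ]
R4 <- R4 - (-2)*R1:  [  0  18  12  10 ]
Matrix at this point:
[ -3  -3  -3   5 ]
[  0   0  -3  -3 ]
[  0  -6   0  -1 ]
[  0  18  12  10 ]
Pivot entry (2,2) is zero but row 3 has -6 in column 2 -> naive elimination stops; a row interchange (e.g. R2 <-> R3) would be required here.

first zero-pivot column = 2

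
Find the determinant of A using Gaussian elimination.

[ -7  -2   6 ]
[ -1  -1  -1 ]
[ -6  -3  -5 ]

det(A) = -34

Forward elimination:
R2 <- R2 - (1/7)*R1:  [     0   -5/7  -13/7 ]
R3 <- R3 - (6/7)*R1:  [     0   -9/7  -71/7 ]
R3 <- R3 - (9/5)*R2:  [     0      0  -34/5 ]
Upper-triangular form:
[ -7    -2      6 ]
[  0  -5/7  -13/7 ]
[  0     0  -34/5 ]
det(A) = (-1)^0 * (-7) * (-5/7) * (-34/5) = -34  (0 row swaps -> sign +1)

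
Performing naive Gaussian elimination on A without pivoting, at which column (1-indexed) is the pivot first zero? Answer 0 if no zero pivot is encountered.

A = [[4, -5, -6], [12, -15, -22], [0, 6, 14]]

first zero-pivot column = 2

Naive forward elimination:
R2 <- R2 - (3)*R1:  [  0   0  -4 ]
Matrix at this point:
[ 4  -5  -6 ]
[ 0   0  -4 ]
[ 0   6  14 ]
Pivot entry (2,2) is zero but row 3 has 6 in column 2 -> naive elimination stops; a row interchange (e.g. R2 <-> R3) would be required here.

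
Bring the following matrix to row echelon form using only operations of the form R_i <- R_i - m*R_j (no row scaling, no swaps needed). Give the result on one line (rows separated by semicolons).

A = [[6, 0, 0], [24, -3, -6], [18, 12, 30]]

Forward elimination:
R2 <- R2 - (4)*R1:  [  0  -3  -6 ]
R3 <- R3 - (3)*R1:  [  0  12  30 ]
R3 <- R3 - (-4)*R2:  [ 0  0  6 ]
Row echelon form:
[ 6   0   0 ]
[ 0  -3  -6 ]
[ 0   0   6 ]

REF = [6 0 0; 0 -3 -6; 0 0 6]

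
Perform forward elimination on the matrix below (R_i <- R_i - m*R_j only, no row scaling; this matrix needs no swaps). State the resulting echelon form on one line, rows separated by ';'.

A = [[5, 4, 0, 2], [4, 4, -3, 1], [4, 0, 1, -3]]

REF = [5 4 0 2; 0 4/5 -3 -3/5; 0 0 -11 -7]

Forward elimination:
R2 <- R2 - (4/5)*R1:  [    0   4/5    -3  -3/5 ]
R3 <- R3 - (4/5)*R1:  [     0  -16/5      1  -23/5 ]
R3 <- R3 - (-4)*R2:  [   0    0  -11   -7 ]
Row echelon form:
[ 5    4    0     2 ]
[ 0  4/5   -3  -3/5 ]
[ 0    0  -11    -7 ]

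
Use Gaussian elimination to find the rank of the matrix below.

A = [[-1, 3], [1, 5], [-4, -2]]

rank(A) = 2

Row reduction:
R2 <- R2 - (-1)*R1:  [ 0  8 ]
R3 <- R3 - (4)*R1:  [   0  -14 ]
R3 <- R3 - (-7/4)*R2:  [ 0  0 ]
Row echelon form:
[ -1  3 ]
[  0  8 ]
[  0  0 ]
Nonzero rows / pivot columns: 2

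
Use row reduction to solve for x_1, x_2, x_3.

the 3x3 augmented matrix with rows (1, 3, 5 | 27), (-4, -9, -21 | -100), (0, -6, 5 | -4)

Forward elimination on [A|b]:
R2 <- R2 - (-4)*R1:  [  0   3  -1   8 ]
R3 <- R3 - (-2)*R2:  [  0   0   3  12 ]
Row echelon form:
[ 1  3   5  |  27 ]
[ 0  3  -1  |   8 ]
[ 0  0   3  |  12 ]
Back-substitution:
x_3 = (12) / 3 = 4
x_2 = (8 - (-1)*(4)) / 3 = 4
x_1 = (27 - (3)*(4) - (5)*(4)) / 1 = -5

(-5, 4, 4)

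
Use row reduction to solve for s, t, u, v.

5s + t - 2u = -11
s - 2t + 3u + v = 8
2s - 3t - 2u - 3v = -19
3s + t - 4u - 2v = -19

Forward elimination on [A|b]:
R2 <- R2 - (1/5)*R1:  [     0  -11/5   17/5      1   51/5 ]
R3 <- R3 - (2/5)*R1:  [     0  -17/5   -6/5     -3  -73/5 ]
R4 <- R4 - (3/5)*R1:  [     0    2/5  -14/5     -2  -62/5 ]
R3 <- R3 - (17/11)*R2:  [       0        0   -71/11   -50/11  -334/11 ]
R4 <- R4 - (-2/11)*R2:  [       0        0   -24/11   -20/11  -116/11 ]
R4 <- R4 - (24/71)*R3:  [      0       0       0  -20/71  -20/71 ]
Row echelon form:
[ 5      1      -2       0  |      -11 ]
[ 0  -11/5    17/5       1  |     51/5 ]
[ 0      0  -71/11  -50/11  |  -334/11 ]
[ 0      0       0  -20/71  |   -20/71 ]
Back-substitution:
v = (-20/71) / (-20/71) = 1
u = (-334/11 - (-50/11)*(1)) / (-71/11) = 4
t = (51/5 - (17/5)*(4) - (1)*(1)) / (-11/5) = 2
s = (-11 - (1)*(2) - (-2)*(4)) / 5 = -1

(-1, 2, 4, 1)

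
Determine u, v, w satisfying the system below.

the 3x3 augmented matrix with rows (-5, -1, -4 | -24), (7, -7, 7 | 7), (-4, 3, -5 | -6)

Forward elimination on [A|b]:
R2 <- R2 - (-7/5)*R1:  [      0   -42/5     7/5  -133/5 ]
R3 <- R3 - (4/5)*R1:  [    0  19/5  -9/5  66/5 ]
R3 <- R3 - (-19/42)*R2:  [    0     0  -7/6   7/6 ]
Row echelon form:
[ -5     -1    -4  |     -24 ]
[  0  -42/5   7/5  |  -133/5 ]
[  0      0  -7/6  |     7/6 ]
Back-substitution:
w = (7/6) / (-7/6) = -1
v = (-133/5 - (7/5)*(-1)) / (-42/5) = 3
u = (-24 - (-1)*(3) - (-4)*(-1)) / -5 = 5

(5, 3, -1)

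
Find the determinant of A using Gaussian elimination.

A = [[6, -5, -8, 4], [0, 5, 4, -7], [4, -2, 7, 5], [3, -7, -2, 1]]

det(A) = -3173

Forward elimination:
R3 <- R3 - (2/3)*R1:  [    0   4/3  37/3   7/3 ]
R4 <- R4 - (1/2)*R1:  [    0  -9/2     2    -1 ]
R3 <- R3 - (4/15)*R2:  [      0       0  169/15    21/5 ]
R4 <- R4 - (-9/10)*R2:  [      0       0    28/5  -73/10 ]
R4 <- R4 - (84/169)*R3:  [         0          0          0  -3173/338 ]
Upper-triangular form:
[ 6  -5      -8          4 ]
[ 0   5       4         -7 ]
[ 0   0  169/15       21/5 ]
[ 0   0       0  -3173/338 ]
det(A) = (-1)^0 * (6) * (5) * (169/15) * (-3173/338) = -3173  (0 row swaps -> sign +1)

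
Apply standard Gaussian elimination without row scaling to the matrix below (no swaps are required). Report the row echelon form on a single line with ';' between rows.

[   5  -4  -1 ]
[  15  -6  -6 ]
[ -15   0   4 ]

REF = [5 -4 -1; 0 6 -3; 0 0 -5]

Forward elimination:
R2 <- R2 - (3)*R1:  [  0   6  -3 ]
R3 <- R3 - (-3)*R1:  [   0  -12    1 ]
R3 <- R3 - (-2)*R2:  [  0   0  -5 ]
Row echelon form:
[ 5  -4  -1 ]
[ 0   6  -3 ]
[ 0   0  -5 ]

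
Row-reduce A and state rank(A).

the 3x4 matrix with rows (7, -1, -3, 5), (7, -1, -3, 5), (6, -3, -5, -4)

rank(A) = 2

Row reduction:
R2 <- R2 - (1)*R1:  [ 0  0  0  0 ]
R3 <- R3 - (6/7)*R1:  [     0  -15/7  -17/7  -58/7 ]
R2 <-> R3   (pivot in column 2 was zero)
[ 7     -1     -3      5 ]
[ 0  -15/7  -17/7  -58/7 ]
[ 0      0      0      0 ]
Row echelon form:
[ 7     -1     -3      5 ]
[ 0  -15/7  -17/7  -58/7 ]
[ 0      0      0      0 ]
Nonzero rows / pivot columns: 2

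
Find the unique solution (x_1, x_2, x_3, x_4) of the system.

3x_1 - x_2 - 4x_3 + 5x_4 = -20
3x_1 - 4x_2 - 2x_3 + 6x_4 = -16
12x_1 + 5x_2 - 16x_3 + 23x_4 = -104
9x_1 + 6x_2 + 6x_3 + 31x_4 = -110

Forward elimination on [A|b]:
R2 <- R2 - (1)*R1:  [  0  -3   2   1   4 ]
R3 <- R3 - (4)*R1:  [   0    9    0    3  -24 ]
R4 <- R4 - (3)*R1:  [   0    9   18   16  -50 ]
R3 <- R3 - (-3)*R2:  [   0    0    6    6  -12 ]
R4 <- R4 - (-3)*R2:  [   0    0   24   19  -38 ]
R4 <- R4 - (4)*R3:  [  0   0   0  -5  10 ]
Row echelon form:
[ 3  -1  -4   5  |  -20 ]
[ 0  -3   2   1  |    4 ]
[ 0   0   6   6  |  -12 ]
[ 0   0   0  -5  |   10 ]
Back-substitution:
x_4 = (10) / -5 = -2
x_3 = (-12 - (6)*(-2)) / 6 = 0
x_2 = (4 - (2)*(0) - (1)*(-2)) / -3 = -2
x_1 = (-20 - (-1)*(-2) - (-4)*(0) - (5)*(-2)) / 3 = -4

(-4, -2, 0, -2)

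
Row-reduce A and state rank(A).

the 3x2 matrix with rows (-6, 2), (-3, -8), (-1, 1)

Row reduction:
R2 <- R2 - (1/2)*R1:  [  0  -9 ]
R3 <- R3 - (1/6)*R1:  [   0  2/3 ]
R3 <- R3 - (-2/27)*R2:  [ 0  0 ]
Row echelon form:
[ -6   2 ]
[  0  -9 ]
[  0   0 ]
Nonzero rows / pivot columns: 2

rank(A) = 2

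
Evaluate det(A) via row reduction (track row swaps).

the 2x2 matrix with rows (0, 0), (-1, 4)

det(A) = 0

Forward elimination:
R1 <-> R2   (pivot in column 1 was zero)
[ -1  4 ]
[  0  0 ]
Upper-triangular form:
[ -1  4 ]
[  0  0 ]
det(A) = (-1)^1 * (-1) * (0) = 0  (1 row swap -> sign -1)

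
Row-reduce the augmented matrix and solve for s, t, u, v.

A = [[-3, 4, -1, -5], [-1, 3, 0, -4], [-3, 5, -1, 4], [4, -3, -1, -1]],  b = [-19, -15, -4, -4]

(-2, -3, 3, 2)

Forward elimination on [A|b]:
R2 <- R2 - (1/3)*R1:  [     0    5/3    1/3   -7/3  -26/3 ]
R3 <- R3 - (1)*R1:  [  0   1   0   9  15 ]
R4 <- R4 - (-4/3)*R1:  [     0    7/3   -7/3  -23/3  -88/3 ]
R3 <- R3 - (3/5)*R2:  [     0      0   -1/5   52/5  101/5 ]
R4 <- R4 - (7/5)*R2:  [     0      0  -14/5  -22/5  -86/5 ]
R4 <- R4 - (14)*R3:  [    0     0     0  -150  -300 ]
Row echelon form:
[ -3    4    -1    -5  |    -19 ]
[  0  5/3   1/3  -7/3  |  -26/3 ]
[  0    0  -1/5  52/5  |  101/5 ]
[  0    0     0  -150  |   -300 ]
Back-substitution:
v = (-300) / -150 = 2
u = (101/5 - (52/5)*(2)) / (-1/5) = 3
t = (-26/3 - (1/3)*(3) - (-7/3)*(2)) / (5/3) = -3
s = (-19 - (4)*(-3) - (-1)*(3) - (-5)*(2)) / -3 = -2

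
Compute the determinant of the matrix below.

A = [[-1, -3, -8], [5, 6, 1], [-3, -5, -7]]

Forward elimination:
R2 <- R2 - (-5)*R1:  [   0   -9  -39 ]
R3 <- R3 - (3)*R1:  [  0   4  17 ]
R3 <- R3 - (-4/9)*R2:  [    0     0  -1/3 ]
Upper-triangular form:
[ -1  -3    -8 ]
[  0  -9   -39 ]
[  0   0  -1/3 ]
det(A) = (-1)^0 * (-1) * (-9) * (-1/3) = -3  (0 row swaps -> sign +1)

det(A) = -3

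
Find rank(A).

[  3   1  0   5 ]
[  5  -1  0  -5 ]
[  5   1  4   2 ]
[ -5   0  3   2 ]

Row reduction:
R2 <- R2 - (5/3)*R1:  [     0   -8/3      0  -40/3 ]
R3 <- R3 - (5/3)*R1:  [     0   -2/3      4  -19/3 ]
R4 <- R4 - (-5/3)*R1:  [    0   5/3     3  31/3 ]
R3 <- R3 - (1/4)*R2:  [  0   0   4  -3 ]
R4 <- R4 - (-5/8)*R2:  [ 0  0  3  2 ]
R4 <- R4 - (3/4)*R3:  [    0     0     0  17/4 ]
Row echelon form:
[ 3     1  0      5 ]
[ 0  -8/3  0  -40/3 ]
[ 0     0  4     -3 ]
[ 0     0  0   17/4 ]
Nonzero rows / pivot columns: 4

rank(A) = 4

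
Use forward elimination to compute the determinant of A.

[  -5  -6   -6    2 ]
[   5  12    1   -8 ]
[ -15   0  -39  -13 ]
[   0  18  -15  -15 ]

Forward elimination:
R2 <- R2 - (-1)*R1:  [  0   6  -5  -6 ]
R3 <- R3 - (3)*R1:  [   0   18  -21  -19 ]
R3 <- R3 - (3)*R2:  [  0   0  -6  -1 ]
R4 <- R4 - (3)*R2:  [ 0  0  0  3 ]
Upper-triangular form:
[ -5  -6  -6   2 ]
[  0   6  -5  -6 ]
[  0   0  -6  -1 ]
[  0   0   0   3 ]
det(A) = (-1)^0 * (-5) * (6) * (-6) * (3) = 540  (0 row swaps -> sign +1)

det(A) = 540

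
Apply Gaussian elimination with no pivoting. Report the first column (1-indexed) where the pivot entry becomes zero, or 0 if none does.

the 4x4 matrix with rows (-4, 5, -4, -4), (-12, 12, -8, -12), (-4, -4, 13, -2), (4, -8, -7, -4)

Naive forward elimination:
R2 <- R2 - (3)*R1:  [  0  -3   4   0 ]
R3 <- R3 - (1)*R1:  [  0  -9  17   2 ]
R4 <- R4 - (-1)*R1:  [   0   -3  -11   -8 ]
R3 <- R3 - (3)*R2:  [ 0  0  5  2 ]
R4 <- R4 - (1)*R2:  [   0    0  -15   -8 ]
R4 <- R4 - (-3)*R3:  [  0   0   0  -2 ]
All pivots nonzero; naive elimination completes without hitting a zero pivot.

first zero-pivot column = 0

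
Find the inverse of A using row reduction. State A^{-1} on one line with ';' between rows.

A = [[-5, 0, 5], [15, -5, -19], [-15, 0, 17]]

inverse = [-17/10 0 1/2; 3/5 -1/5 -2/5; -3/2 0 1/2]

Gauss-Jordan on [A | I]:
R1 <- (1/-5)*R1:  [    1     0    -1  |  -1/5     0     0 ]
R2 <- R2 - (15)*R1:  [  0  -5  -4  |   3   1   0 ]
R3 <- R3 - (-15)*R1:  [  0   0   2  |  -3   0   1 ]
R2 <- (1/-5)*R2:  [    0     1   4/5  |  -3/5  -1/5     0 ]
R3 <- (1/2)*R3:  [    0     0     1  |  -3/2     0   1/2 ]
R1 <- R1 - (-1)*R3:  [      1       0       0  |  -17/10       0     1/2 ]
R2 <- R2 - (4/5)*R3:  [    0     1     0  |   3/5  -1/5  -2/5 ]
Right block of [I | A^{-1}] is the inverse:
[ -17/10     0   1/2 ]
[    3/5  -1/5  -2/5 ]
[   -3/2     0   1/2 ]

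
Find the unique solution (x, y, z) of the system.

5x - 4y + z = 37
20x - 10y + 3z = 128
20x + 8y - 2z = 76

Forward elimination on [A|b]:
R2 <- R2 - (4)*R1:  [   0    6   -1  -20 ]
R3 <- R3 - (4)*R1:  [   0   24   -6  -72 ]
R3 <- R3 - (4)*R2:  [  0   0  -2   8 ]
Row echelon form:
[ 5  -4   1  |   37 ]
[ 0   6  -1  |  -20 ]
[ 0   0  -2  |    8 ]
Back-substitution:
z = (8) / -2 = -4
y = (-20 - (-1)*(-4)) / 6 = -4
x = (37 - (-4)*(-4) - (1)*(-4)) / 5 = 5

(5, -4, -4)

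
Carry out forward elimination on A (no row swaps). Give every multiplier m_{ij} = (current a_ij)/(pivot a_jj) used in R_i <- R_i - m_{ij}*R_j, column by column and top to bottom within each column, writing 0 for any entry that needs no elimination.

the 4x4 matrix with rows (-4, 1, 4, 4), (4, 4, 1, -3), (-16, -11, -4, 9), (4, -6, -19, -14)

multipliers: -1, 4, -1, -3, -1, 2

Forward elimination:
R2 <- R2 - (-1)*R1:  [ 0  5  5  1 ]
R3 <- R3 - (4)*R1:  [   0  -15  -20   -7 ]
R4 <- R4 - (-1)*R1:  [   0   -5  -15  -10 ]
R3 <- R3 - (-3)*R2:  [  0   0  -5  -4 ]
R4 <- R4 - (-1)*R2:  [   0    0  -10   -9 ]
R4 <- R4 - (2)*R3:  [  0   0   0  -1 ]
Multipliers (in order of application): m_{21} = -1, m_{31} = 4, m_{41} = -1, m_{32} = -3, m_{42} = -1, m_{43} = 2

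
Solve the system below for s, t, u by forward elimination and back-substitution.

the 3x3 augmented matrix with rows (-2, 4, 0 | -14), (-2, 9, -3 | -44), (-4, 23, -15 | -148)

(1, -3, 5)

Forward elimination on [A|b]:
R2 <- R2 - (1)*R1:  [   0    5   -3  -30 ]
R3 <- R3 - (2)*R1:  [    0    15   -15  -120 ]
R3 <- R3 - (3)*R2:  [   0    0   -6  -30 ]
Row echelon form:
[ -2  4   0  |  -14 ]
[  0  5  -3  |  -30 ]
[  0  0  -6  |  -30 ]
Back-substitution:
u = (-30) / -6 = 5
t = (-30 - (-3)*(5)) / 5 = -3
s = (-14 - (4)*(-3)) / -2 = 1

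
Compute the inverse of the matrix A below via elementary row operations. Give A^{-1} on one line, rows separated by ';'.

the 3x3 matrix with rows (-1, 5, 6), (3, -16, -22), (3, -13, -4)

inverse = [-37 -29/3 -7/3; -9 -7/3 -2/3; 3/2 1/3 1/6]

Gauss-Jordan on [A | I]:
R1 <- (1/-1)*R1:  [  1  -5  -6  |  -1   0   0 ]
R2 <- R2 - (3)*R1:  [  0  -1  -4  |   3   1   0 ]
R3 <- R3 - (3)*R1:  [  0   2  14  |   3   0   1 ]
R2 <- (1/-1)*R2:  [  0   1   4  |  -3  -1   0 ]
R1 <- R1 - (-5)*R2:  [   1    0   14  |  -16   -5    0 ]
R3 <- R3 - (2)*R2:  [ 0  0  6  |  9  2  1 ]
R3 <- (1/6)*R3:  [   0    0    1  |  3/2  1/3  1/6 ]
R1 <- R1 - (14)*R3:  [     1      0      0  |    -37  -29/3   -7/3 ]
R2 <- R2 - (4)*R3:  [    0     1     0  |    -9  -7/3  -2/3 ]
Right block of [I | A^{-1}] is the inverse:
[ -37  -29/3  -7/3 ]
[  -9   -7/3  -2/3 ]
[ 3/2    1/3   1/6 ]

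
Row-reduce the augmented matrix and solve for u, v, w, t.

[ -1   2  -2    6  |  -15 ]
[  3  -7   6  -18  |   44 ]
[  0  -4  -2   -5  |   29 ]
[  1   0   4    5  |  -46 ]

Forward elimination on [A|b]:
R2 <- R2 - (-3)*R1:  [  0  -1   0   0  -1 ]
R4 <- R4 - (-1)*R1:  [   0    2    2   11  -61 ]
R3 <- R3 - (4)*R2:  [  0   0  -2  -5  33 ]
R4 <- R4 - (-2)*R2:  [   0    0    2   11  -63 ]
R4 <- R4 - (-1)*R3:  [   0    0    0    6  -30 ]
Row echelon form:
[ -1   2  -2   6  |  -15 ]
[  0  -1   0   0  |   -1 ]
[  0   0  -2  -5  |   33 ]
[  0   0   0   6  |  -30 ]
Back-substitution:
t = (-30) / 6 = -5
w = (33 - (-5)*(-5)) / -2 = -4
v = (-1) / -1 = 1
u = (-15 - (2)*(1) - (-2)*(-4) - (6)*(-5)) / -1 = -5

(-5, 1, -4, -5)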